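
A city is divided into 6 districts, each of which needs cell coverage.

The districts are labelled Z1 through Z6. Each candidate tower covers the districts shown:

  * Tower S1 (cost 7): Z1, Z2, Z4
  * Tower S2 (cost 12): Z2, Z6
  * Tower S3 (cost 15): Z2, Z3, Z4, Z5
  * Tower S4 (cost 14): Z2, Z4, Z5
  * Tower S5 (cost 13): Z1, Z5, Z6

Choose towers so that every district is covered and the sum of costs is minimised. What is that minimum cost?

28

S3, S5 together cover every district (S3 ∪ S5 = {Z1, Z2, Z3, Z4, Z5, Z6}); total cost 15 + 13 = 28.
The greedy pick S1, S5, S3 costs 35; no covering selection beats 28.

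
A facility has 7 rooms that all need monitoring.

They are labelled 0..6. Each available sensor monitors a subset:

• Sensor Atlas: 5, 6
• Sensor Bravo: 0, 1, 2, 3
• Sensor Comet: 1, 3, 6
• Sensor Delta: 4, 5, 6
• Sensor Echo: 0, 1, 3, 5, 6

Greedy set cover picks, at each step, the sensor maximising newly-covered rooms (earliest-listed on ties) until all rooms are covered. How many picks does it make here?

Greedy: pick Echo (covers 5 new) → pick Bravo (covers 1 new) → pick Delta (covers 1 new). Total picks: 3.
(The true minimum cover uses only 2 sensors, so greedy is not optimal here.)

3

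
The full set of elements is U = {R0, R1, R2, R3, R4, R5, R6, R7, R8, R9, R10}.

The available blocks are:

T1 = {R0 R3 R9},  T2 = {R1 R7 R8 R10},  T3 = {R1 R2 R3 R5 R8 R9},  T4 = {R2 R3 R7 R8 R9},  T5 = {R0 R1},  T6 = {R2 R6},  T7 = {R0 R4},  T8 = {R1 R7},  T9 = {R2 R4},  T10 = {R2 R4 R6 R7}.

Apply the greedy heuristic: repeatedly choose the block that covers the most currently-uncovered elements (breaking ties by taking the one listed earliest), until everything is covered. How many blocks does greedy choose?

4

Greedy: pick T3 (covers 6 new) → pick T10 (covers 3 new) → pick T1 (covers 1 new) → pick T2 (covers 1 new). Total picks: 4.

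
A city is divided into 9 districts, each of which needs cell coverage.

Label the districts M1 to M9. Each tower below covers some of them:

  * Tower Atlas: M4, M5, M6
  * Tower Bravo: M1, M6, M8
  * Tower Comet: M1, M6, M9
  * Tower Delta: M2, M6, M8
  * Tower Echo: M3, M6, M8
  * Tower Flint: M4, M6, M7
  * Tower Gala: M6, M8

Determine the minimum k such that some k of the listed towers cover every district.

Atlas and Comet and Delta and Echo and Flint together: Atlas ∪ Comet ∪ Delta ∪ Echo ∪ Flint = {M1, M2, M3, M4, M5, M6, M7, M8, M9} — every district is covered.
No 4 of the 7 towers cover everything (all 35 combinations miss at least one district), so 5 is optimal.

5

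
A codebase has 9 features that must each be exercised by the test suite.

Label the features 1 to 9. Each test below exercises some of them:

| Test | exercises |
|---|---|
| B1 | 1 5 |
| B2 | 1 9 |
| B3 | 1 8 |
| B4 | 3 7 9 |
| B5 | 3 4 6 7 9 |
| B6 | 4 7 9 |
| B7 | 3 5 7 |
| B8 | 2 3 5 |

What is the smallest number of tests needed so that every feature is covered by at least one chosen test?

3

B3 and B5 and B8 together: B3 ∪ B5 ∪ B8 = {1, 2, 3, 4, 5, 6, 7, 8, 9} — every feature is covered.
Only B8 contains 2, so B8 is forced; the remaining 6 features need at least 2 more tests (each remaining test adds at most 4) — so at least 3 tests are needed, and 3 is optimal.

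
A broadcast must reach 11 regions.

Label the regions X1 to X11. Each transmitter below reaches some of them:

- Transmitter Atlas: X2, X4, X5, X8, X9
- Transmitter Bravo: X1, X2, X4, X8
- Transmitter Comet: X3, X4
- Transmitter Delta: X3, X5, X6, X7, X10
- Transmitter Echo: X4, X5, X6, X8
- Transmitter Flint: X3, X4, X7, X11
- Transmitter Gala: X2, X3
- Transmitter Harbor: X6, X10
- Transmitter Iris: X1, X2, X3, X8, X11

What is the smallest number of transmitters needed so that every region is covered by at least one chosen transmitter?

3

Take {Atlas, Delta, Iris}. Their union is {X1, X2, X3, X4, X5, X6, X7, X8, X9, X10, X11}, which is all 11 regions.
Each transmitter has at most 5 regions, and 2·5 = 10 < 11 — so at least 3 transmitters are needed, and 3 is optimal.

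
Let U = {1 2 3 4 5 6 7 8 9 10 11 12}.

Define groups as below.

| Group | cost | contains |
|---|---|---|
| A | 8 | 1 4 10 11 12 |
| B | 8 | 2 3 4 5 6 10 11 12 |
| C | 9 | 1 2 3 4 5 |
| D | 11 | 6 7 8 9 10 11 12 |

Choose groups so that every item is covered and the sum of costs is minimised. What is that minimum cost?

20

C, D together cover every item (C ∪ D = {1, 2, 3, 4, 5, 6, 7, 8, 9, 10, 11, 12}); total cost 9 + 11 = 20.
The greedy pick B, D, A costs 27; no covering selection beats 20.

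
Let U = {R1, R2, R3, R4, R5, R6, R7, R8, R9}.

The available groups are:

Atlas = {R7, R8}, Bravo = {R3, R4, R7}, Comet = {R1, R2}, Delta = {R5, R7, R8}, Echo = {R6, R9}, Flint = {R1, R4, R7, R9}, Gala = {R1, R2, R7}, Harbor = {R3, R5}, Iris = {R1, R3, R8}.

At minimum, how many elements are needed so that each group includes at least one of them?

4

H = {R1, R3, R6, R7} meets every group (each contains at least one member of H), and |H| = 4.
The groups Atlas, Comet, Echo, Harbor are pairwise disjoint, so any hitting set needs a separate element for each — at least 4. Hence 4 is optimal.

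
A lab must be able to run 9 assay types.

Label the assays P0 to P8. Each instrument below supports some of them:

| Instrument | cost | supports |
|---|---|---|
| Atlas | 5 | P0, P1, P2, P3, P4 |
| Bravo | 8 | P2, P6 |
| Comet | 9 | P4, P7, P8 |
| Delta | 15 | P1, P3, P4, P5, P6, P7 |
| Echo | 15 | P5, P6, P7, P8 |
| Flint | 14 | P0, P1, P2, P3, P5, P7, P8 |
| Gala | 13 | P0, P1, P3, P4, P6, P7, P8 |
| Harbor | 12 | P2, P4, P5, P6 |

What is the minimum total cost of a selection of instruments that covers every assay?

20

Atlas, Echo together cover every assay (Atlas ∪ Echo = {P0, P1, P2, P3, P4, P5, P6, P7, P8}); total cost 5 + 15 = 20.
No covering selection has total cost below 20.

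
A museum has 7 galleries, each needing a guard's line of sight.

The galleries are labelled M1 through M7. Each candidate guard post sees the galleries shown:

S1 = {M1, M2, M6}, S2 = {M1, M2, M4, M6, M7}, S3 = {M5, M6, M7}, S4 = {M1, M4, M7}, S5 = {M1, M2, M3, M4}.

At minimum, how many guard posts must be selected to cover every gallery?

S3 and S5 together: S3 ∪ S5 = {M1, M2, M3, M4, M5, M6, M7} — every gallery is covered.
No single guard post has all 7 galleries (the largest, S2, has 5), so 2 is optimal.

2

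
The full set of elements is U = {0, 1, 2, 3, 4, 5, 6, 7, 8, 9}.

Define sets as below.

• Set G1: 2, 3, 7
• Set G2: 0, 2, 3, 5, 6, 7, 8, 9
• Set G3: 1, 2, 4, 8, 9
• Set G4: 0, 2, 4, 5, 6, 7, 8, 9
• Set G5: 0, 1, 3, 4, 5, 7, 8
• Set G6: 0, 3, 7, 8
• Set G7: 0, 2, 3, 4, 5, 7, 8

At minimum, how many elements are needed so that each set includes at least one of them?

2

H = {0, 2} meets every set (each contains at least one member of H), and |H| = 2.
No single element lies in every set, so at least 2 are needed and 2 is optimal.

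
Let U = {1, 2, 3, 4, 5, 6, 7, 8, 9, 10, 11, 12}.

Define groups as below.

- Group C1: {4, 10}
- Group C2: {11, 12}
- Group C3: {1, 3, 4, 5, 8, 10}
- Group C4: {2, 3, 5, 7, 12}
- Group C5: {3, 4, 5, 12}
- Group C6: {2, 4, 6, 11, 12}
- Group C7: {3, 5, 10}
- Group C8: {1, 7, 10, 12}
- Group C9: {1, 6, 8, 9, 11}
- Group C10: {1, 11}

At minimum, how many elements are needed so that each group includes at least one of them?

H = {1, 10, 12} meets every group (each contains at least one member of H), and |H| = 3.
The groups C1, C4, C9 are pairwise disjoint, so any hitting set needs a separate element for each — at least 3. Hence 3 is optimal.

3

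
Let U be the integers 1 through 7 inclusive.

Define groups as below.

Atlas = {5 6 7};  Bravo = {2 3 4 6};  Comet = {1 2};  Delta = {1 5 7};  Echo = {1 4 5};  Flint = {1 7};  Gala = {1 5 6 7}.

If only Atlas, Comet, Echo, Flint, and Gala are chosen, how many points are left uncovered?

Union of Atlas, Comet, Echo, Flint, Gala = {1, 2, 4, 5, 6, 7}.
Not covered: 3 — 1 point.

1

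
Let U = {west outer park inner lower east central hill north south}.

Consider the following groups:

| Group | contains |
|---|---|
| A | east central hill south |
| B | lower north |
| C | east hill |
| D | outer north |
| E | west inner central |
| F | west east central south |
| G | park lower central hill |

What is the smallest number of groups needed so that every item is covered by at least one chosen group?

D and E and F and G together: D ∪ E ∪ F ∪ G = {west, outer, park, inner, lower, east, central, hill, north, south} — every item is covered.
Only E contains inner, so E is forced; the remaining 7 items need at least 3 more groups (each remaining group adds at most 3) — so at least 4 groups are needed, and 4 is optimal.

4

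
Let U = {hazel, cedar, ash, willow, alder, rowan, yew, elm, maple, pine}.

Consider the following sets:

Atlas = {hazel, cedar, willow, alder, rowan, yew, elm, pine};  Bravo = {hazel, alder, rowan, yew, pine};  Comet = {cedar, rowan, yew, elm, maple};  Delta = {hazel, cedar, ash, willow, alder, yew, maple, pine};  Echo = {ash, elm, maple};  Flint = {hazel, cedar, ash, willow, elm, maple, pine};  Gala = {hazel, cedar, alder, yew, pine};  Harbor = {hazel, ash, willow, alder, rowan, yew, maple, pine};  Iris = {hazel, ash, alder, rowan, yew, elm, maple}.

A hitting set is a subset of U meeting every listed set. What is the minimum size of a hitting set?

Take H = {yew, elm}. Each listed set contains at least one of these, so H is a hitting set of size 2.
The sets Echo, Gala are pairwise disjoint, so any hitting set needs a separate item for each — at least 2. Hence 2 is optimal.

2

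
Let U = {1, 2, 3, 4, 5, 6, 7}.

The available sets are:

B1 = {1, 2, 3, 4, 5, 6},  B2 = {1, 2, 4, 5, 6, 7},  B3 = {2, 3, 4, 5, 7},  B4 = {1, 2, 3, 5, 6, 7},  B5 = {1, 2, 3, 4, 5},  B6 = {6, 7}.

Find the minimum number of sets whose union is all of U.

2

B1 and B6 together: B1 ∪ B6 = {1, 2, 3, 4, 5, 6, 7} — every item is covered.
No single set has all 7 items (the largest, B1, has 6), so 2 is optimal.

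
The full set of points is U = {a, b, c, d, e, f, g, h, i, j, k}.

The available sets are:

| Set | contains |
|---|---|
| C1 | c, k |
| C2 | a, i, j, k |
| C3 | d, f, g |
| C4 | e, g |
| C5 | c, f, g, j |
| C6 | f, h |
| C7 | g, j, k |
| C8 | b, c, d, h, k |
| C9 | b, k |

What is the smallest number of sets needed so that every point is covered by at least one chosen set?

Take {C2, C4, C5, C8}. Their union is {a, b, c, d, e, f, g, h, i, j, k}, which is all 11 points.
No 3 of the 9 sets cover everything (all 84 combinations miss at least one point), so 4 is optimal.

4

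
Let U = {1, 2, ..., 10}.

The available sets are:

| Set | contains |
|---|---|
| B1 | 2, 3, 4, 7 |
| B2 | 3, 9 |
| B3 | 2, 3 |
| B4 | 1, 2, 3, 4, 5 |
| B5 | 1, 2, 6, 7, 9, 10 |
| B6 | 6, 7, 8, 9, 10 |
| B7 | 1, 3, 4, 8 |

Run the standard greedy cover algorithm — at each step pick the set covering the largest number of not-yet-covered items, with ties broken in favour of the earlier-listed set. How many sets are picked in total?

3

Greedy: pick B5 (covers 6 new) → pick B4 (covers 3 new) → pick B6 (covers 1 new). Total picks: 3.
(The true minimum cover uses only 2 sets, so greedy is not optimal here.)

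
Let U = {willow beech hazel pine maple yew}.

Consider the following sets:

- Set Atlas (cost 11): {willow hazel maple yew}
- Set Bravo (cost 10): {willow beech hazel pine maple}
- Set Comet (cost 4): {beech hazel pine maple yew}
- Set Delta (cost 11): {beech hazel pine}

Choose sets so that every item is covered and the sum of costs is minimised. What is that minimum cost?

Bravo, Comet together cover every item (Bravo ∪ Comet = {willow, beech, hazel, pine, maple, yew}); total cost 10 + 4 = 14.
No covering selection has total cost below 14.

14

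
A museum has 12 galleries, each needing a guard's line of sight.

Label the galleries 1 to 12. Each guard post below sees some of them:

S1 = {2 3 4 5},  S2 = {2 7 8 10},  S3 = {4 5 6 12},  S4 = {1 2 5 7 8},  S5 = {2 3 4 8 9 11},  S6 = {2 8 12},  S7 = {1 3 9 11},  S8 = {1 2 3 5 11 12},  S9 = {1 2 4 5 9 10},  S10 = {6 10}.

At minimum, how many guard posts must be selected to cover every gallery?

3

Take {S2, S3, S7}. Their union is {1, 2, 3, 4, 5, 6, 7, 8, 9, 10, 11, 12}, which is all 12 galleries.
No 2 of the 10 guard posts cover everything (all 45 combinations miss at least one gallery), so 3 is optimal.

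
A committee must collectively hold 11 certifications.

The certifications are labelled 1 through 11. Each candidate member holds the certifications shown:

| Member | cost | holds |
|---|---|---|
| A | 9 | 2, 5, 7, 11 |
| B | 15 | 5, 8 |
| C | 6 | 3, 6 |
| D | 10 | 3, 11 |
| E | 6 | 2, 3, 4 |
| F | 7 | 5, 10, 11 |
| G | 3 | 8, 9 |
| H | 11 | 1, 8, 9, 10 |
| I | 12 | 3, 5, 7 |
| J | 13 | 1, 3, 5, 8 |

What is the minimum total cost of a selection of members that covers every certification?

A, C, E, H together cover every certification (A ∪ C ∪ E ∪ H = {1, 2, 3, 4, 5, 6, 7, 8, 9, 10, 11}); total cost 9 + 6 + 6 + 11 = 32.
The greedy pick G, E, F, C, A, H costs 42; no covering selection beats 32.

32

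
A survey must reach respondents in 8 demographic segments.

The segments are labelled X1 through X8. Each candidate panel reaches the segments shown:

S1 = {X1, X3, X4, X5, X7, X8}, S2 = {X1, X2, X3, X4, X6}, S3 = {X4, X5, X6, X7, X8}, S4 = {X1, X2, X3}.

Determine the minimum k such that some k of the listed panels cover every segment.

2

S1 and S2 together: S1 ∪ S2 = {X1, X2, X3, X4, X5, X6, X7, X8} — every segment is covered.
No single panel has all 8 segments (the largest, S1, has 6), so 2 is optimal.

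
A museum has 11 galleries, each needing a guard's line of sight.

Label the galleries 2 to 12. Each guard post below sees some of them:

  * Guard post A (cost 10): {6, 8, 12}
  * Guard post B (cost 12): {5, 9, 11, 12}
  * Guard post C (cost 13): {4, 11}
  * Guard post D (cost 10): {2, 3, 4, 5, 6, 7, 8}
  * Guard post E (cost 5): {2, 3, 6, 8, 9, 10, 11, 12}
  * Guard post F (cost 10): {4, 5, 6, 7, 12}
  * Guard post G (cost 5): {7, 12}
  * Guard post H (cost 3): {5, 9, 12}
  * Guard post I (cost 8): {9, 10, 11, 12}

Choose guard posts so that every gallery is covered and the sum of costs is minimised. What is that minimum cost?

E, F together cover every gallery (E ∪ F = {2, 3, 4, 5, 6, 7, 8, 9, 10, 11, 12}); total cost 5 + 10 = 15.
The greedy pick E, H, D costs 18; no covering selection beats 15.

15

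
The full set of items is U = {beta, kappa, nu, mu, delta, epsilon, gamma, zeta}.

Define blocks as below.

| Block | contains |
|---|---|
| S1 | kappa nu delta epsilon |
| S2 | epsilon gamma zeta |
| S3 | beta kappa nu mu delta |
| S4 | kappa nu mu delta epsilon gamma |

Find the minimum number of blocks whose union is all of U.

S2 and S3 cover everything between them: the union {beta, kappa, nu, mu, delta, epsilon, gamma, zeta} is all of U.
No single block has all 8 items (the largest, S4, has 6), so 2 is optimal.

2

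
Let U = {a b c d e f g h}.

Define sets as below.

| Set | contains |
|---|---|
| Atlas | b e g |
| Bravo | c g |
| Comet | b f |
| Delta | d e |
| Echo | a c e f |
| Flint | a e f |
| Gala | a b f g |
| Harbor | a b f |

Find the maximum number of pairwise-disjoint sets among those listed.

3

Bravo, Delta, Harbor are pairwise disjoint (Bravo={c,g}; Delta={d,e}; Harbor={a,b,f}).
Every remaining set overlaps one of these, and no 4 of the listed sets are pairwise disjoint, so 3 is the maximum.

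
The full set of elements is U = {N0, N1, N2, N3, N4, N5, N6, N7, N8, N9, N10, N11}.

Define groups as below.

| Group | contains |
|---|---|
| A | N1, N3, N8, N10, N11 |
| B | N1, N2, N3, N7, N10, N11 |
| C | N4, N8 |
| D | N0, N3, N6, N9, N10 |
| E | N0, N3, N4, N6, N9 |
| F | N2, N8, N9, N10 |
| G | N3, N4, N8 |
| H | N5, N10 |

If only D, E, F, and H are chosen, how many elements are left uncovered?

3

Union of D, E, F, H = {N0, N2, N3, N4, N5, N6, N8, N9, N10}.
Not covered: N1, N7, N11 — 3 elements.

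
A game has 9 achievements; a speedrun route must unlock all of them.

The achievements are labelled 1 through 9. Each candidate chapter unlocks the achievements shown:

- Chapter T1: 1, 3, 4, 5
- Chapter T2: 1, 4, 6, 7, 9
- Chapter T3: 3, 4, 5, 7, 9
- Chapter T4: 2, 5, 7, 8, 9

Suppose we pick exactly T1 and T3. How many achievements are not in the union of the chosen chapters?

Union of T1, T3 = {1, 3, 4, 5, 7, 9}.
Not covered: 2, 6, 8 — 3 achievements.

3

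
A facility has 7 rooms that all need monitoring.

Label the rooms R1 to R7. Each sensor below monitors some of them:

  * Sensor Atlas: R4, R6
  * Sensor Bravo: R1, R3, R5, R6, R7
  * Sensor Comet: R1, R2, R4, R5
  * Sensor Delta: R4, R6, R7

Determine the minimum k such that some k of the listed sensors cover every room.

2

Bravo and Comet together: Bravo ∪ Comet = {R1, R2, R3, R4, R5, R6, R7} — every room is covered.
No single sensor has all 7 rooms (the largest, Bravo, has 5), so 2 is optimal.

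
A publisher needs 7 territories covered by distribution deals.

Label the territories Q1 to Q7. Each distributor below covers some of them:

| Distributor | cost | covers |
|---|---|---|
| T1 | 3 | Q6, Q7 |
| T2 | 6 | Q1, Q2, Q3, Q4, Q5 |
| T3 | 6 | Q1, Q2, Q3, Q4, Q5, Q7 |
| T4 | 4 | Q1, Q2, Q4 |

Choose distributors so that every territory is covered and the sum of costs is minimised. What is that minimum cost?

9

T1, T2 together cover every territory (T1 ∪ T2 = {Q1, Q2, Q3, Q4, Q5, Q6, Q7}); total cost 3 + 6 = 9.
No covering selection has total cost below 9.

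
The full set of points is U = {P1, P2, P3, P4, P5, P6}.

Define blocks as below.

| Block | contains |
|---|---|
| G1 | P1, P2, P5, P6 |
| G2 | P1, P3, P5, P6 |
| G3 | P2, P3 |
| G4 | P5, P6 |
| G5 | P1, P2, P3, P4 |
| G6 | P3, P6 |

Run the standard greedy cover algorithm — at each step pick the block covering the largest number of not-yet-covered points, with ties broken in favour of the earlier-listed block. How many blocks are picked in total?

2

Greedy: pick G1 (covers 4 new) → pick G5 (covers 2 new). Total picks: 2.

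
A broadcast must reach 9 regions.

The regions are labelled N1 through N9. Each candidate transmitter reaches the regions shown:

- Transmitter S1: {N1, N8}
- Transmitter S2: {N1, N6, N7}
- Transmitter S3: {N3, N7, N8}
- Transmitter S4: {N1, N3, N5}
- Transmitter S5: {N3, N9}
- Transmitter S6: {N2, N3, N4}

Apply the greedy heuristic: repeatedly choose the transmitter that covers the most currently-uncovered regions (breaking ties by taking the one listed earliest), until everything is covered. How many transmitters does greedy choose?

Greedy: pick S2 (covers 3 new) → pick S6 (covers 3 new) → pick S1 (covers 1 new) → pick S4 (covers 1 new) → pick S5 (covers 1 new). Total picks: 5.

5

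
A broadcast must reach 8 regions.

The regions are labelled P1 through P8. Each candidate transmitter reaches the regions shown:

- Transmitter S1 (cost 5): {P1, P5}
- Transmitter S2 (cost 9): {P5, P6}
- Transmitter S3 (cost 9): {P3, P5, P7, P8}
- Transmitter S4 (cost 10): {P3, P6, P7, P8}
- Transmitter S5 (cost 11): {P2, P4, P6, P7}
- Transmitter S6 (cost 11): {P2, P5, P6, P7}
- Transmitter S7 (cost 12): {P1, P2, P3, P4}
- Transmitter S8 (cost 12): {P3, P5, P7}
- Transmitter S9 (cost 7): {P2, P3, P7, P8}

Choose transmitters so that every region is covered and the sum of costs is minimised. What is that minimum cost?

S1, S5, S9 together cover every region (S1 ∪ S5 ∪ S9 = {P1, P2, P3, P4, P5, P6, P7, P8}); total cost 5 + 11 + 7 = 23.
No covering selection has total cost below 23.

23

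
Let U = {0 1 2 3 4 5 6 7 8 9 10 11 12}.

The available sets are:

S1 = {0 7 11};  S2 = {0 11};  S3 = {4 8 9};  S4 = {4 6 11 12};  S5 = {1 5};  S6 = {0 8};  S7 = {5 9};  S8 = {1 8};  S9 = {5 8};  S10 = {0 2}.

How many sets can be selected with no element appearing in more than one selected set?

4

S4, S7, S8, S10 are pairwise disjoint (S4={4,6,11,12}; S7={5,9}; S8={1,8}; S10={0,2}).
Every remaining set overlaps one of these, and no 5 of the listed sets are pairwise disjoint, so 4 is the maximum.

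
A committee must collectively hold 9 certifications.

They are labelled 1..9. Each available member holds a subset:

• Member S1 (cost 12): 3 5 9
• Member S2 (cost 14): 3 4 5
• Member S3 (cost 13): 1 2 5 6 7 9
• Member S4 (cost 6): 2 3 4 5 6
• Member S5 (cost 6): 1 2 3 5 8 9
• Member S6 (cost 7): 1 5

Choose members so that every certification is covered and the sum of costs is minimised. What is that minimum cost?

S3, S4, S5 together cover every certification (S3 ∪ S4 ∪ S5 = {1, 2, 3, 4, 5, 6, 7, 8, 9}); total cost 13 + 6 + 6 = 25.
No covering selection has total cost below 25.

25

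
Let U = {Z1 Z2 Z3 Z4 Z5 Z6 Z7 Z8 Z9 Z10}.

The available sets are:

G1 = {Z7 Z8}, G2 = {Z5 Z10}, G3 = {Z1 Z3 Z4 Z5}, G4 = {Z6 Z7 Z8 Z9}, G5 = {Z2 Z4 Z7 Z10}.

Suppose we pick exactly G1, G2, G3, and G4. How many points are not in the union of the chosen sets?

Union of G1, G2, G3, G4 = {Z1, Z3, Z4, Z5, Z6, Z7, Z8, Z9, Z10}.
Not covered: Z2 — 1 point.

1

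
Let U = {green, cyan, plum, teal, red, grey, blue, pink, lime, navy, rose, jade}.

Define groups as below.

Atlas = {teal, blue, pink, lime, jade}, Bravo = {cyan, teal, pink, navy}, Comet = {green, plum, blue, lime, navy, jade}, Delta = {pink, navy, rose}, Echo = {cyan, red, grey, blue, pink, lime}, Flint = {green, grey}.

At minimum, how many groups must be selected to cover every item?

4

Bravo and Comet and Delta and Echo together: Bravo ∪ Comet ∪ Delta ∪ Echo = {green, cyan, plum, teal, red, grey, blue, pink, lime, navy, rose, jade} — every item is covered.
No 3 of the 6 groups cover everything (all 20 combinations miss at least one item), so 4 is optimal.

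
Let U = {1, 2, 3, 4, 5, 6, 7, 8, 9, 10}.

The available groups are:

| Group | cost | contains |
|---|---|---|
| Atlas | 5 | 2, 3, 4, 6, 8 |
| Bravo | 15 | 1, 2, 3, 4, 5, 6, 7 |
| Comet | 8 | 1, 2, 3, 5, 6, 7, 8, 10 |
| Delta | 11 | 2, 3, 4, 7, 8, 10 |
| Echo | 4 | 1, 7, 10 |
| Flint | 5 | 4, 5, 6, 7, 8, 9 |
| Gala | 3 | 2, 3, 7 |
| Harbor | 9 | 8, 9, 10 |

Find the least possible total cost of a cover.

12

Echo, Flint, Gala together cover every element (Echo ∪ Flint ∪ Gala = {1, 2, 3, 4, 5, 6, 7, 8, 9, 10}); total cost 4 + 5 + 3 = 12.
No covering selection has total cost below 12.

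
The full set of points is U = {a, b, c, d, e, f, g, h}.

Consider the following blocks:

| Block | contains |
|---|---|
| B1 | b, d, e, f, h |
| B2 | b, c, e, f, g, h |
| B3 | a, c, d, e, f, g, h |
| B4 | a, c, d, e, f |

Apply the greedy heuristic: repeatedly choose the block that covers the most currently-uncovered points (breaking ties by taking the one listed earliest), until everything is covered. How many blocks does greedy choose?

2

Greedy: pick B3 (covers 7 new) → pick B1 (covers 1 new). Total picks: 2.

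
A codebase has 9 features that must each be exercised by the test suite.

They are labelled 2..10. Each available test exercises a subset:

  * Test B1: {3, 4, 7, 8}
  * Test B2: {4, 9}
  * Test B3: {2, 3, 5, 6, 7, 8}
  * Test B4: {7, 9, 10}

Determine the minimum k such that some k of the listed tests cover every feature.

B1 and B3 and B4 together: B1 ∪ B3 ∪ B4 = {2, 3, 4, 5, 6, 7, 8, 9, 10} — every feature is covered.
Only B3 contains 2, so B3 is forced; the remaining 3 features need at least 2 more tests (each remaining test adds at most 2) — so at least 3 tests are needed, and 3 is optimal.

3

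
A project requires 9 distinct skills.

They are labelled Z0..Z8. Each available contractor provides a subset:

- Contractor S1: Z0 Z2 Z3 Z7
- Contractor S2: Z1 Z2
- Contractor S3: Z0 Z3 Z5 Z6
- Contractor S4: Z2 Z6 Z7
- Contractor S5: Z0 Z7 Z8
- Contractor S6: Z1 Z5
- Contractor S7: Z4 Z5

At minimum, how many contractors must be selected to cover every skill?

4

S2 and S3 and S5 and S7 together: S2 ∪ S3 ∪ S5 ∪ S7 = {Z0, Z1, Z2, Z3, Z4, Z5, Z6, Z7, Z8} — every skill is covered.
No 3 of the 7 contractors cover everything (all 35 combinations miss at least one skill), so 4 is optimal.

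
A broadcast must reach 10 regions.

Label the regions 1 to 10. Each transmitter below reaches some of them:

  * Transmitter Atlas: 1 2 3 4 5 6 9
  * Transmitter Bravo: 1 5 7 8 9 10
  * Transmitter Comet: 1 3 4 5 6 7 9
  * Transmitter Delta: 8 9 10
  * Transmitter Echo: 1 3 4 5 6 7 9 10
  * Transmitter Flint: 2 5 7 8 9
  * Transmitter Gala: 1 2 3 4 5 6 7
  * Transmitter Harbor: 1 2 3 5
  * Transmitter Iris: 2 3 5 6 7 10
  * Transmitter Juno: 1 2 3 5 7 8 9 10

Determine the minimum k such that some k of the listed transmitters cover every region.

Echo and Juno together: Echo ∪ Juno = {1, 2, 3, 4, 5, 6, 7, 8, 9, 10} — every region is covered.
No single transmitter has all 10 regions (the largest, Echo, has 8), so 2 is optimal.

2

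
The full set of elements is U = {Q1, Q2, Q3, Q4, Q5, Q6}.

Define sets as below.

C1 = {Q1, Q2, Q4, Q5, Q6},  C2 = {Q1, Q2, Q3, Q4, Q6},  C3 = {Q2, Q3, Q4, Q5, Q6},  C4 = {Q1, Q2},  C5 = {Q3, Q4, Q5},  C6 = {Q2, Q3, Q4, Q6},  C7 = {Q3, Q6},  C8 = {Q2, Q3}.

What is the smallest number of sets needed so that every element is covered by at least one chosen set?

2

Take {C1, C6}. Their union is {Q1, Q2, Q3, Q4, Q5, Q6}, which is all 6 elements.
No single set has all 6 elements (the largest, C1, has 5), so 2 is optimal.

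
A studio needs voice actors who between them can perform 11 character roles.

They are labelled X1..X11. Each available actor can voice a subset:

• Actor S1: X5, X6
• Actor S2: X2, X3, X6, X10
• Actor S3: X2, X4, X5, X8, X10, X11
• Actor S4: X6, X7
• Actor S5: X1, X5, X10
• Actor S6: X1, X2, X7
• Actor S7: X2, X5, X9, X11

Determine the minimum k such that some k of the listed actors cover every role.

S2 and S3 and S6 and S7 together: S2 ∪ S3 ∪ S6 ∪ S7 = {X1, X2, X3, X4, X5, X6, X7, X8, X9, X10, X11} — every role is covered.
Only S3 contains X4, so S3 is forced; the remaining 5 roles need at least 3 more actors (each remaining actor adds at most 2) — so at least 4 actors are needed, and 4 is optimal.

4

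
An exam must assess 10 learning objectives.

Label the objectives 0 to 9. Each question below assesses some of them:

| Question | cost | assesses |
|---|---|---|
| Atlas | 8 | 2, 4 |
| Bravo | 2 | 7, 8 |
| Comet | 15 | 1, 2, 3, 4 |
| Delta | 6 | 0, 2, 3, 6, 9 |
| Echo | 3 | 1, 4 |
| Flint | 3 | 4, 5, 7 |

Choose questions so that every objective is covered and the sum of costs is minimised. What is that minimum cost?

14

Bravo, Delta, Echo, Flint together cover every objective (Bravo ∪ Delta ∪ Echo ∪ Flint = {0, 1, 2, 3, 4, 5, 6, 7, 8, 9}); total cost 2 + 6 + 3 + 3 = 14.
No covering selection has total cost below 14.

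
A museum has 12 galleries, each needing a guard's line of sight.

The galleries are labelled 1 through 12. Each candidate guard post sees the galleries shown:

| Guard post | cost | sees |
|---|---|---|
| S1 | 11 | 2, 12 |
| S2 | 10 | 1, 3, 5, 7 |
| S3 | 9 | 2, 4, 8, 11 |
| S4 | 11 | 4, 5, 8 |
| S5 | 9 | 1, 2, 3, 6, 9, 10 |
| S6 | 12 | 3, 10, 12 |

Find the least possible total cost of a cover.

S1, S2, S3, S5 together cover every gallery (S1 ∪ S2 ∪ S3 ∪ S5 = {1, 2, 3, 4, 5, 6, 7, 8, 9, 10, 11, 12}); total cost 11 + 10 + 9 + 9 = 39.
No covering selection has total cost below 39.

39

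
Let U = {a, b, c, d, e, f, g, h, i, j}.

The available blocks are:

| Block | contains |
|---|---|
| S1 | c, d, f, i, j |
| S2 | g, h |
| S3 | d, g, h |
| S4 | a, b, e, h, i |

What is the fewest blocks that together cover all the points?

S1, S3, and S4 cover everything between them: the union {a, b, c, d, e, f, g, h, i, j} is all of U.
Only S4 contains a, so S4 is forced; the remaining 5 points need at least 2 more blocks (each remaining block adds at most 4) — so at least 3 blocks are needed, and 3 is optimal.

3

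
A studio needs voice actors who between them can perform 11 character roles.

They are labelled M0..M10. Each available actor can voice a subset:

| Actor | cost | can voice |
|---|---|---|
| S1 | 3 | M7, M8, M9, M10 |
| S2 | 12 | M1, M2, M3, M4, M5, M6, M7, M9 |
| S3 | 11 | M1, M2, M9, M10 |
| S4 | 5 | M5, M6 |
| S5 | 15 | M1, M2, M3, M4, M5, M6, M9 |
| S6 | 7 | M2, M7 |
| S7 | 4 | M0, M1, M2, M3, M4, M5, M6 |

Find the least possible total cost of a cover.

S1, S7 together cover every role (S1 ∪ S7 = {M0, M1, M2, M3, M4, M5, M6, M7, M8, M9, M10}); total cost 3 + 4 = 7.
No covering selection has total cost below 7.

7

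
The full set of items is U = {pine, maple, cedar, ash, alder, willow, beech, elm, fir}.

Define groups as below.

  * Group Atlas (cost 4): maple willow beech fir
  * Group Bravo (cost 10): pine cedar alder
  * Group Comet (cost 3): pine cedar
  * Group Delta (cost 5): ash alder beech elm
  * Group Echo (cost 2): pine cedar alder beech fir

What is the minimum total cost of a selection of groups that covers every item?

Atlas, Delta, Echo together cover every item (Atlas ∪ Delta ∪ Echo = {pine, maple, cedar, ash, alder, willow, beech, elm, fir}); total cost 4 + 5 + 2 = 11.
No covering selection has total cost below 11.

11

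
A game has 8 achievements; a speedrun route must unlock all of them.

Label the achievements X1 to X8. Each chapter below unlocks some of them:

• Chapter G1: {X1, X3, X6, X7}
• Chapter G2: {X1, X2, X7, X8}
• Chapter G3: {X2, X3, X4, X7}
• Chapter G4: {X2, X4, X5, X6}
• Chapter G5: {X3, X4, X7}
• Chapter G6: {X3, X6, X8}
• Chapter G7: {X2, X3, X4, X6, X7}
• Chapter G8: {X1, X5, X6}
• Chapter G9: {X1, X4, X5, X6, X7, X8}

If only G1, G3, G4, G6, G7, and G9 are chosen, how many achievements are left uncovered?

0

Union of G1, G3, G4, G6, G7, G9 = {X1, X2, X3, X4, X5, X6, X7, X8} — that's every achievement, so 0 are uncovered.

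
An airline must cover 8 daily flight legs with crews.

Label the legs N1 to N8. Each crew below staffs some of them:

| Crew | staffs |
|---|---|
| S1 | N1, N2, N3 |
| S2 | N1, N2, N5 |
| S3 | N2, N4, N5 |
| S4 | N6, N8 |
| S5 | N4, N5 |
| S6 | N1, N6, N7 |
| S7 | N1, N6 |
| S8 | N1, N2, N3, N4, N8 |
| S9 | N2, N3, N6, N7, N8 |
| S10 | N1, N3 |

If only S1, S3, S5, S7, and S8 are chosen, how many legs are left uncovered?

1

Union of S1, S3, S5, S7, S8 = {N1, N2, N3, N4, N5, N6, N8}.
Not covered: N7 — 1 leg.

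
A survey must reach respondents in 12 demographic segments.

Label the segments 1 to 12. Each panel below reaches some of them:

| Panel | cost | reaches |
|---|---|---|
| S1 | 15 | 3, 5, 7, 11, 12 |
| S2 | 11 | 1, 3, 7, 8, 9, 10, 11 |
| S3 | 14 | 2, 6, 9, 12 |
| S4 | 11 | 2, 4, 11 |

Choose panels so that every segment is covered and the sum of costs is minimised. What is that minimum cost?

S1, S2, S3, S4 together cover every segment (S1 ∪ S2 ∪ S3 ∪ S4 = {1, 2, 3, 4, 5, 6, 7, 8, 9, 10, 11, 12}); total cost 15 + 11 + 14 + 11 = 51.
No covering selection has total cost below 51.

51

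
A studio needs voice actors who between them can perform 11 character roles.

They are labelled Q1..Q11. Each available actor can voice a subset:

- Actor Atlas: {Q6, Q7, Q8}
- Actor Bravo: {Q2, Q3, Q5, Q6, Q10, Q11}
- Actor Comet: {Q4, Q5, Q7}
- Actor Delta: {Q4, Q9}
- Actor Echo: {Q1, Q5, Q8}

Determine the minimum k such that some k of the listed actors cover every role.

Bravo and Comet and Delta and Echo together: Bravo ∪ Comet ∪ Delta ∪ Echo = {Q1, Q2, Q3, Q4, Q5, Q6, Q7, Q8, Q9, Q10, Q11} — every role is covered.
Only Bravo contains Q2, so Bravo is forced; the remaining 5 roles need at least 3 more actors (each remaining actor adds at most 2) — so at least 4 actors are needed, and 4 is optimal.

4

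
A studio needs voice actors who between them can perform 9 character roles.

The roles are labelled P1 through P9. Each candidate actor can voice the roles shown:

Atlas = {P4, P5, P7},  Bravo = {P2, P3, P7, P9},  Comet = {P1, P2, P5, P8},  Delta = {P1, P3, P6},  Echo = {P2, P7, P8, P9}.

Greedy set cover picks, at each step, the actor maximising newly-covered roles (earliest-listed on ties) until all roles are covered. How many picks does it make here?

4

Greedy: pick Bravo (covers 4 new) → pick Comet (covers 3 new) → pick Atlas (covers 1 new) → pick Delta (covers 1 new). Total picks: 4.
(The true minimum cover uses only 3 actors, so greedy is not optimal here.)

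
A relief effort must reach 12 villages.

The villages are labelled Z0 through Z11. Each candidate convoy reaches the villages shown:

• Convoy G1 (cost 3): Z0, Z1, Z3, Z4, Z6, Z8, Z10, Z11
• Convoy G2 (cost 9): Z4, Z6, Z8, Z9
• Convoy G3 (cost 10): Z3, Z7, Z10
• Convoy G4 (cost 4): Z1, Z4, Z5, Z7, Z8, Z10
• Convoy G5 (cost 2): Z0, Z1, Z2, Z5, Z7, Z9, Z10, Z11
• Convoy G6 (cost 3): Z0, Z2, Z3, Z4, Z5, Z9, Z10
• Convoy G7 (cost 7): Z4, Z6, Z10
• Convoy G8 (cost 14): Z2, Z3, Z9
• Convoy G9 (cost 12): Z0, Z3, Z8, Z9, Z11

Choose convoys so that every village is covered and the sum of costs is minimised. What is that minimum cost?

G1, G5 together cover every village (G1 ∪ G5 = {Z0, Z1, Z2, Z3, Z4, Z5, Z6, Z7, Z8, Z9, Z10, Z11}); total cost 3 + 2 = 5.
No covering selection has total cost below 5.

5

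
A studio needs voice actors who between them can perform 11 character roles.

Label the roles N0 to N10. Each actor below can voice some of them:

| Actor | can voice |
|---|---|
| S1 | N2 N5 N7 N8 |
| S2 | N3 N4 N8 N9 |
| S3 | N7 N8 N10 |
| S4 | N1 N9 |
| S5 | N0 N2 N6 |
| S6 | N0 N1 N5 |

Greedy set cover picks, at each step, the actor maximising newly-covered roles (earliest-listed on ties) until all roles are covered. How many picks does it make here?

5

Greedy: pick S1 (covers 4 new) → pick S2 (covers 3 new) → pick S5 (covers 2 new) → pick S3 (covers 1 new) → pick S4 (covers 1 new). Total picks: 5.
(The true minimum cover uses only 4 actors, so greedy is not optimal here.)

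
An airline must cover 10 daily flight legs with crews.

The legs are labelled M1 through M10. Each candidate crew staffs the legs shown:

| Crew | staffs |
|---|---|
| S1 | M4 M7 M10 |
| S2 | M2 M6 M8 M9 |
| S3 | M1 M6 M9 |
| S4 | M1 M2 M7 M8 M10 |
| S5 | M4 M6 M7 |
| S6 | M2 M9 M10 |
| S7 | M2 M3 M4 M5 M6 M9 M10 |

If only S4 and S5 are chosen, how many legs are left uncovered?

Union of S4, S5 = {M1, M2, M4, M6, M7, M8, M10}.
Not covered: M3, M5, M9 — 3 legs.

3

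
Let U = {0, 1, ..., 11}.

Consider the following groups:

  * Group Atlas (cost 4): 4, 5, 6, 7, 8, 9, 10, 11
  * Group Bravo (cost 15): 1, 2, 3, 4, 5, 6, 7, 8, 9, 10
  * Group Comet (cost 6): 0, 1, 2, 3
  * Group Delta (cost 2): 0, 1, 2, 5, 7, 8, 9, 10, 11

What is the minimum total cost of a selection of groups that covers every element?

10

Atlas, Comet together cover every element (Atlas ∪ Comet = {0, 1, 2, 3, 4, 5, 6, 7, 8, 9, 10, 11}); total cost 4 + 6 = 10.
The greedy pick Delta, Atlas, Comet costs 12; no covering selection beats 10.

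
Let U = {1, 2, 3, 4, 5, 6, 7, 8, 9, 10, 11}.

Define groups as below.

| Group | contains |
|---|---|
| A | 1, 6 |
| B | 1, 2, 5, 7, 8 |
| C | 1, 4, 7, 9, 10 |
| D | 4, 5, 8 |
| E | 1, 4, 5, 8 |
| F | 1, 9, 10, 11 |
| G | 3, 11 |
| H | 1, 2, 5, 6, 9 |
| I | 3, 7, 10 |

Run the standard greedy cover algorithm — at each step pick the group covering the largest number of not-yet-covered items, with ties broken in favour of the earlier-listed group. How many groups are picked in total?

Greedy: pick B (covers 5 new) → pick C (covers 3 new) → pick G (covers 2 new) → pick A (covers 1 new). Total picks: 4.

4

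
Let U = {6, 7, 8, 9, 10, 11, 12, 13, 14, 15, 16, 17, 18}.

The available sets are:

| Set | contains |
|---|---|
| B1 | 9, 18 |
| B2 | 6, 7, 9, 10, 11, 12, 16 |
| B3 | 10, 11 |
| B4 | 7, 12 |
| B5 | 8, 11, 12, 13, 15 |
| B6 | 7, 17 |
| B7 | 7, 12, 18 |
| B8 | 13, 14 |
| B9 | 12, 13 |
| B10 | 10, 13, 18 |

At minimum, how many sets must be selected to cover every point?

5

Take {B2, B5, B6, B8, B10}. Their union is {6, 7, 8, 9, 10, 11, 12, 13, 14, 15, 16, 17, 18}, which is all 13 points.
No 4 of the 10 sets cover everything (all 210 combinations miss at least one point), so 5 is optimal.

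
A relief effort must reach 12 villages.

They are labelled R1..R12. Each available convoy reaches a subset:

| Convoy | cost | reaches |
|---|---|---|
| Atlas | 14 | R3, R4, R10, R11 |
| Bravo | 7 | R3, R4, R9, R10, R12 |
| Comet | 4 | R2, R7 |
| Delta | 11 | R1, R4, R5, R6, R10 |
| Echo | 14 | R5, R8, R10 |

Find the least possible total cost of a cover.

50

Atlas, Bravo, Comet, Delta, Echo together cover every village (Atlas ∪ Bravo ∪ Comet ∪ Delta ∪ Echo = {R1, R2, R3, R4, R5, R6, R7, R8, R9, R10, R11, R12}); total cost 14 + 7 + 4 + 11 + 14 = 50.
No covering selection has total cost below 50.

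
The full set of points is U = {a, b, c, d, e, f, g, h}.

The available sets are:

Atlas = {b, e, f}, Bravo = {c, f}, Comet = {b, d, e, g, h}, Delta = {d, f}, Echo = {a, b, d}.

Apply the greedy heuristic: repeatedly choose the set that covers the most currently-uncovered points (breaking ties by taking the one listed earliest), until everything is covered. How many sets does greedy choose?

Greedy: pick Comet (covers 5 new) → pick Bravo (covers 2 new) → pick Echo (covers 1 new). Total picks: 3.

3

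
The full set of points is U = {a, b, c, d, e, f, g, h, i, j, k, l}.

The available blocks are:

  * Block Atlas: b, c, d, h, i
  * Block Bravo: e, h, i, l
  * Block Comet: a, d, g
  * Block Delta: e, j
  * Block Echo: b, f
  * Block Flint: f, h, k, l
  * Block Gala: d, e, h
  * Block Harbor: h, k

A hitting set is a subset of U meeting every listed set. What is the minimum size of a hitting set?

T = {b, d, h, j} meets every block (each contains at least one member of T), and |T| = 4.
The blocks Comet, Delta, Echo, Harbor are pairwise disjoint, so any hitting set needs a separate point for each — at least 4. Hence 4 is optimal.

4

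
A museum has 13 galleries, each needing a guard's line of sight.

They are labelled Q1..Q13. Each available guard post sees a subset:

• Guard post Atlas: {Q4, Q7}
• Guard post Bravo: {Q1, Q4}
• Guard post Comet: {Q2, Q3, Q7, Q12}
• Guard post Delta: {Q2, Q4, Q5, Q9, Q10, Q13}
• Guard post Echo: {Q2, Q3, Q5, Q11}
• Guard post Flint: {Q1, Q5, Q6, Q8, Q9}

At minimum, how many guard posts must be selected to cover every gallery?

Comet and Delta and Echo and Flint together: Comet ∪ Delta ∪ Echo ∪ Flint = {Q1, Q2, Q3, Q4, Q5, Q6, Q7, Q8, Q9, Q10, Q11, Q12, Q13} — every gallery is covered.
Only Delta contains Q10, so Delta is forced; the remaining 7 galleries need at least 3 more guard posts (each remaining guard post adds at most 3) — so at least 4 guard posts are needed, and 4 is optimal.

4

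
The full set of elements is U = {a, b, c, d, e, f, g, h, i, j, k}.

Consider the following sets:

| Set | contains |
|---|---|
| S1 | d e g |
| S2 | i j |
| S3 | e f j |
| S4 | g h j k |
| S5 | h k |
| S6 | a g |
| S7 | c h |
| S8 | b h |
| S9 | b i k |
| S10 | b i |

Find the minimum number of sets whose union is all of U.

S1 and S3 and S6 and S7 and S9 together: S1 ∪ S3 ∪ S6 ∪ S7 ∪ S9 = {a, b, c, d, e, f, g, h, i, j, k} — every element is covered.
No 4 of the 10 sets cover everything (all 210 combinations miss at least one element), so 5 is optimal.

5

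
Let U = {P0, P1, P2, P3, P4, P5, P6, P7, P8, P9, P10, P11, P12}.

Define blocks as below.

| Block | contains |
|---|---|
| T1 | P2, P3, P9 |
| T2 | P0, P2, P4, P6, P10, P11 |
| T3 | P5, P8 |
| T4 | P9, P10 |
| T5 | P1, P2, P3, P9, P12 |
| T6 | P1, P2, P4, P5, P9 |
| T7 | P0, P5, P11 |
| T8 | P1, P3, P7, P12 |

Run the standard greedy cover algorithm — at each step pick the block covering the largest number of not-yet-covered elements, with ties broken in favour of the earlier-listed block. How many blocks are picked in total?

Greedy: pick T2 (covers 6 new) → pick T5 (covers 4 new) → pick T3 (covers 2 new) → pick T8 (covers 1 new). Total picks: 4.

4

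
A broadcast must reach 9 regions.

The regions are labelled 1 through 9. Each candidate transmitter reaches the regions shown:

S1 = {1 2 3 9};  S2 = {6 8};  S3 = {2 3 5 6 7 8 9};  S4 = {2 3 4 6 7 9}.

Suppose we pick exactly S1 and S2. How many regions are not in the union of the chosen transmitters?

Union of S1, S2 = {1, 2, 3, 6, 8, 9}.
Not covered: 4, 5, 7 — 3 regions.

3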